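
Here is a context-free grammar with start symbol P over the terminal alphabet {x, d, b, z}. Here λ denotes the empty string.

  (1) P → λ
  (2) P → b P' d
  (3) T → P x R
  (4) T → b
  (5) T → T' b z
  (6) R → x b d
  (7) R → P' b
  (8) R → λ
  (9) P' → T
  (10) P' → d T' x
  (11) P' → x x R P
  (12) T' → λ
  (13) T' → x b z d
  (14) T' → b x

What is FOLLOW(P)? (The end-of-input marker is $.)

FIRST(P): from P→λ we get {λ}; from P→b P' d we get {b}. So FIRST(P) = {λ, b}.
FIRST(T'): from T'→λ we get {λ}; from T'→x b z d we get {x}; from T'→b x we get {b}. So FIRST(T') = {λ, b, x}.
FIRST(T): from T→P x R we get {b, x}; from T→b we get {b}; from T→T' b z we get {b, x}. So FIRST(T) = {b, x}.
FIRST(P'): from P'→T we get {b, x}; from P'→d T' x we get {d}; from P'→x x R P we get {x}. So FIRST(P') = {b, d, x}.
FIRST(R): from R→x b d we get {x}; from R→P' b we get {b, d, x}; from R→λ we get {λ}. So FIRST(R) = {λ, b, d, x}.
FOLLOW(P) includes $ since P is the start symbol.
FOLLOW(P'): in P→b P' d, P' is followed by d with FIRST {d}; in R→P' b, P' is followed by b with FIRST {b}. Thus FOLLOW(P') = {b, d}.
FOLLOW(P): in T→P x R, P is followed by x R with FIRST {x}; in P'→x x R P, the suffix after P is empty, so FOLLOW(P) ⊇ FOLLOW(P') = {b, d}. Thus FOLLOW(P) = {$, b, d, x}.
FOLLOW(T): in P'→T, the suffix after T is empty, so FOLLOW(T) ⊇ FOLLOW(P') = {b, d}. Thus FOLLOW(T) = {b, d}.
FOLLOW(R): in T→P x R, the suffix after R is empty, so FOLLOW(R) ⊇ FOLLOW(T) = {b, d}; in P'→x x R P, R is followed by P with FIRST {λ, b}; in P'→x x R P, the suffix after R is nullable, so FOLLOW(R) ⊇ FOLLOW(P') = {b, d}. Thus FOLLOW(R) = {b, d}.
FOLLOW(T'): in T→T' b z, T' is followed by b z with FIRST {b}; in P'→d T' x, T' is followed by x with FIRST {x}. Thus FOLLOW(T') = {b, x}.

{$, b, d, x}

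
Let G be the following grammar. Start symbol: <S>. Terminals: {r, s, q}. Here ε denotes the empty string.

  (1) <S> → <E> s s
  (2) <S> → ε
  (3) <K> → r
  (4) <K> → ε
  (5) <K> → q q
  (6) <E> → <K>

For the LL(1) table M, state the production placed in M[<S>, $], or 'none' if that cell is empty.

FIRST(<K>) = {ε, q, r}
FIRST(<E>) = {ε, q, r}  (via <K>)
FIRST(<S>) = {ε, q, r, s}  (via <E> s s)
FOLLOW(<S>) includes $ since <S> is the start symbol.
FOLLOW(<S>): <S> appears on no right-hand side. Thus FOLLOW(<S>) = {$}.
For <S> → <E> s s: FIRST(<E> s s) = {q, r, s}, so it goes in M[<S>, t] for t ∈ {q, r, s}.
For <S> → ε: FIRST(ε) = {ε}, so it goes in M[<S>, t] for t ∈ {}; since ε ∈ FIRST, also for every t ∈ FOLLOW(<S>) = {$}.

<S> → ε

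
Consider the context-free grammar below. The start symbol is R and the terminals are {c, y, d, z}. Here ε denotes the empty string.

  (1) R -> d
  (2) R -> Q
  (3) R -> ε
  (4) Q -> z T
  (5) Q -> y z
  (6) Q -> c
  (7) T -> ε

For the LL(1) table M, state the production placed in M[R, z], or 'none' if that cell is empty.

R -> Q

FIRST(Q): from Q->z T we get {z}; from Q->y z we get {y}; from Q->c we get {c}. So FIRST(Q) = {c, y, z}.
FIRST(T): from T->ε we get {ε}. So FIRST(T) = {ε}.
FIRST(R): from R->d we get {d}; from R->Q we get {c, y, z}; from R->ε we get {ε}. So FIRST(R) = {ε, c, d, y, z}.
FOLLOW(R) includes $ since R is the start symbol.
FOLLOW(R): R appears on no right-hand side. Thus FOLLOW(R) = {$}.
For R -> d: FIRST(d) = {d}, so it goes in M[R, t] for t ∈ {d}.
For R -> Q: FIRST(Q) = {c, y, z}, so it goes in M[R, t] for t ∈ {c, y, z}.
For R -> ε: FIRST(ε) = {ε}, so it goes in M[R, t] for t ∈ {}; since ε ∈ FIRST, also for every t ∈ FOLLOW(R) = {$}.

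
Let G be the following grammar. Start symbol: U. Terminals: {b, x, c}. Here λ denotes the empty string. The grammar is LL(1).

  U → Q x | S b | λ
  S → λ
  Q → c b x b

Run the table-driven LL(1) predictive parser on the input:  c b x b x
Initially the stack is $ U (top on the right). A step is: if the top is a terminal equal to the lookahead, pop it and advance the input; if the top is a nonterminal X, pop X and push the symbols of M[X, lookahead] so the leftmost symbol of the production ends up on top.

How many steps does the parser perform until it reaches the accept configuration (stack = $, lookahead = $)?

     Stack        Input        Action
  1  $ U          c b x b x $  expand U → Q x
  2  $ x Q        c b x b x $  expand Q → c b x b
  3  $ x b x b c  c b x b x $  match c
  4  $ x b x b    b x b x $    match b
  5  $ x b x      x b x $      match x
  6  $ x b        b x $        match b
  7  $ x          x $          match x
Accept reached after 7 steps.

7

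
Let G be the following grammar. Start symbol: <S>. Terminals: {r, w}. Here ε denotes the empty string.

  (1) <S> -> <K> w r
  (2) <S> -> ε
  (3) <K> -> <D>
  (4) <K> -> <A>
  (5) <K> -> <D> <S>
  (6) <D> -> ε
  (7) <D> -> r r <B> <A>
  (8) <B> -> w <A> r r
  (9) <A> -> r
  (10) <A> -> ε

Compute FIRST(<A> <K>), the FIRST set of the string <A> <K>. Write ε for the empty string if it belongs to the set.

FIRST(<D>) = {ε, r}
FIRST(<B>) = {w}
FIRST(<A>) = {ε, r}
FIRST(<S>) = {ε, r, w}  (via <K> w r)
FIRST(<K>) = {ε, r, w}  (via <D>, <A>, <D> <S>)
FIRST(<A> <K>): take FIRST of each symbol in turn, carrying on past any symbol whose FIRST contains ε; result {ε, r, w}.

{ε, r, w}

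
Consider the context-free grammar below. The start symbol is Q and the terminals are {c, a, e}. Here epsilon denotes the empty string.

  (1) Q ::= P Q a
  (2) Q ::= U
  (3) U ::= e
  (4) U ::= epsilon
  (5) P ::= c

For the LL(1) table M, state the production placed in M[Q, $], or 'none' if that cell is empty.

FIRST(U) = {epsilon, e}
FIRST(P) = {c}
FIRST(Q) = {epsilon, c, e}  (via P Q a, U)
FOLLOW(Q) includes $ since Q is the start symbol.
FOLLOW(Q): in Q::=P Q a, Q is followed by a with FIRST {a}. Thus FOLLOW(Q) = {$, a}.
For Q ::= P Q a: FIRST(P Q a) = {c}, so it goes in M[Q, t] for t ∈ {c}.
For Q ::= U: FIRST(U) = {epsilon, e}, so it goes in M[Q, t] for t ∈ {e}; since epsilon ∈ FIRST, also for every t ∈ FOLLOW(Q) = {$, a}.

Q ::= U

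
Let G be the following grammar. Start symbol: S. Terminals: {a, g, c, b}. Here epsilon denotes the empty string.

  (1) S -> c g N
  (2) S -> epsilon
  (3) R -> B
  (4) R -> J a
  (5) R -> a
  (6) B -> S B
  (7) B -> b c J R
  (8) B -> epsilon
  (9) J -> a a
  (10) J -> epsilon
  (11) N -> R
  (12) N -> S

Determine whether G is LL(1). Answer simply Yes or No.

No

FIRST(S) = {epsilon, c}
FIRST(R) = {epsilon, a, b, c}
FIRST(B) = {epsilon, b, c}
FIRST(J) = {epsilon, a}
FIRST(N) = {epsilon, a, b, c}
FOLLOW(S) = {$, b, c}
FOLLOW(R) = {$, b, c}
FOLLOW(B) = {$, b, c}
FOLLOW(J) = {$, a, b, c}
FOLLOW(N) = {$, b, c}
Cell M[B, $] receives both B -> S B and B -> epsilon — the grammar is not LL(1).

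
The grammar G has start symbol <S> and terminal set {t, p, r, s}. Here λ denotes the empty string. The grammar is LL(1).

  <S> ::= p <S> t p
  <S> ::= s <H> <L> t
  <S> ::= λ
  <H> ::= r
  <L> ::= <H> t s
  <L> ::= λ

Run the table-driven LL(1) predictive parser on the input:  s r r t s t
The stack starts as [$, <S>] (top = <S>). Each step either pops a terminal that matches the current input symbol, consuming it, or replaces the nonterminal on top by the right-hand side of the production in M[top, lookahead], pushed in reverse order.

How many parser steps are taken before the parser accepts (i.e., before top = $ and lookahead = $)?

10

      Stack          Input          Action
   1  $ <S>          s r r t s t $  expand <S> ::= s <H> <L> t
   2  $ t <L> <H> s  s r r t s t $  match s
   3  $ t <L> <H>    r r t s t $    expand <H> ::= r
   4  $ t <L> r      r r t s t $    match r
   5  $ t <L>        r t s t $      expand <L> ::= <H> t s
   6  $ t s t <H>    r t s t $      expand <H> ::= r
   7  $ t s t r      r t s t $      match r
   8  $ t s t        t s t $        match t
   9  $ t s          s t $          match s
  10  $ t            t $            match t
Accept reached after 10 steps.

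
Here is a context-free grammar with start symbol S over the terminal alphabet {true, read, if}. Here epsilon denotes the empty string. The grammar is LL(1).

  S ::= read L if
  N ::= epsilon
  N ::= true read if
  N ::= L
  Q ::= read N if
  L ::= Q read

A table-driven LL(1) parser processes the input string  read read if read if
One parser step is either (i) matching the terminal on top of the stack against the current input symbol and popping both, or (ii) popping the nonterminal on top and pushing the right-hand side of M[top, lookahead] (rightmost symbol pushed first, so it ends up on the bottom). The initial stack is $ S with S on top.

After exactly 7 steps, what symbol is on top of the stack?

read

step 1: stack=$ S  input=read read if read if $  — expand S ::= read L if
step 2: stack=$ if L read  input=read read if read if $  — match read
step 3: stack=$ if L  input=read if read if $  — expand L ::= Q read
step 4: stack=$ if read Q  input=read if read if $  — expand Q ::= read N if
step 5: stack=$ if read if N read  input=read if read if $  — match read
step 6: stack=$ if read if N  input=if read if $  — expand N ::= epsilon
step 7: stack=$ if read if  input=if read if $  — match if
Stack after step 7: $ if read (top = read).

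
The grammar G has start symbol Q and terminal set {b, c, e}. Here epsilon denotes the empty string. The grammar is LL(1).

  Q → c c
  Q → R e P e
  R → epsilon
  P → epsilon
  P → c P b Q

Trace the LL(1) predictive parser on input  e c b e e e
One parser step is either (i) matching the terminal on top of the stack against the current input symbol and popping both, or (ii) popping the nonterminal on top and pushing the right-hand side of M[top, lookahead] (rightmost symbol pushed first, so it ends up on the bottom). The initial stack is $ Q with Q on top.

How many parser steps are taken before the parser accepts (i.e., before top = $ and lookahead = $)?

13

      Stack        Input          Action
   1  $ Q          e c b e e e $  expand Q → R e P e
   2  $ e P e R    e c b e e e $  expand R → epsilon
   3  $ e P e      e c b e e e $  match e
   4  $ e P        c b e e e $    expand P → c P b Q
   5  $ e Q b P c  c b e e e $    match c
   6  $ e Q b P    b e e e $      expand P → epsilon
   7  $ e Q b      b e e e $      match b
   8  $ e Q        e e e $        expand Q → R e P e
   9  $ e e P e R  e e e $        expand R → epsilon
  10  $ e e P e    e e e $        match e
  11  $ e e P      e e $          expand P → epsilon
  12  $ e e        e e $          match e
  13  $ e          e $            match e
Accept reached after 13 steps.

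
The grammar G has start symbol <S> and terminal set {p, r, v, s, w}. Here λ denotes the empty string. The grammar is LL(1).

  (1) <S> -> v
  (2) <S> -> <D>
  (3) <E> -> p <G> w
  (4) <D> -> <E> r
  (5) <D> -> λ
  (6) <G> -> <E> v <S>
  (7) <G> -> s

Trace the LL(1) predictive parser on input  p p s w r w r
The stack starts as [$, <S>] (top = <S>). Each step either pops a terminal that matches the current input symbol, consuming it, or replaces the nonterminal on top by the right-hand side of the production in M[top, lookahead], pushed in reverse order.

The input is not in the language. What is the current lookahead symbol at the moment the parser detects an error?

r

step 1: stack=$ <S>  input=p p s w r w r $  — expand <S> -> <D>
step 2: stack=$ <D>  input=p p s w r w r $  — expand <D> -> <E> r
step 3: stack=$ r <E>  input=p p s w r w r $  — expand <E> -> p <G> w
step 4: stack=$ r w <G> p  input=p p s w r w r $  — match p
step 5: stack=$ r w <G>  input=p s w r w r $  — expand <G> -> <E> v <S>
step 6: stack=$ r w <S> v <E>  input=p s w r w r $  — expand <E> -> p <G> w
step 7: stack=$ r w <S> v w <G> p  input=p s w r w r $  — match p
step 8: stack=$ r w <S> v w <G>  input=s w r w r $  — expand <G> -> s
step 9: stack=$ r w <S> v w s  input=s w r w r $  — match s
step 10: stack=$ r w <S> v w  input=w r w r $  — match w
step 11: stack=$ r w <S> v  input=r w r $  — error: top is terminal v but lookahead is r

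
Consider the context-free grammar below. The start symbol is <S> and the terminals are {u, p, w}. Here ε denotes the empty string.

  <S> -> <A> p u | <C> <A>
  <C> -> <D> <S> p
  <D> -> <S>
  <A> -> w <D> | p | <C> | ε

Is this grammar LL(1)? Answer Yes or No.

FIRST(<S>) = {p, w}
FIRST(<C>) = {p, w}
FIRST(<D>) = {p, w}
FIRST(<A>) = {ε, p, w}
FOLLOW(<S>) = {$, p, w}
FOLLOW(<C>) = {$, p, w}
FOLLOW(<D>) = {$, p, w}
FOLLOW(<A>) = {$, p, w}
Cell M[<A>, p] receives both <A> -> p and <A> -> <C> and <A> -> ε — the grammar is not LL(1).

No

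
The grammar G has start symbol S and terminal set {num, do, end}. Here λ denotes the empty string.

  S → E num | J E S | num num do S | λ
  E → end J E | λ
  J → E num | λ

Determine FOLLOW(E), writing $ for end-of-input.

FIRST(E): from E→end J E we get {end}; from E→λ we get {λ}. So FIRST(E) = {λ, end}.
FIRST(J): from J→E num we get {end, num}; from J→λ we get {λ}. So FIRST(J) = {λ, end, num}.
FIRST(S): from S→E num we get {end, num}; from S→J E S we get {λ, end, num}; from S→num num do S we get {num}; from S→λ we get {λ}. So FIRST(S) = {λ, end, num}.
FOLLOW(S) includes $ since S is the start symbol.
FOLLOW(S): in S→J E S, the suffix after S is empty (adds nothing new); in S→num num do S, the suffix after S is empty (adds nothing new). Thus FOLLOW(S) = {$}.
FOLLOW(E): in S→E num, E is followed by num with FIRST {num}; in S→J E S, E is followed by S with FIRST {λ, end, num}; in S→J E S, the suffix after E is nullable, so FOLLOW(E) ⊇ FOLLOW(S) = {$}; in E→end J E, the suffix after E is empty (adds nothing new); in J→E num, E is followed by num with FIRST {num}. Thus FOLLOW(E) = {$, end, num}.
FOLLOW(J): in S→J E S, J is followed by E S with FIRST {λ, end, num}; in S→J E S, the suffix after J is nullable, so FOLLOW(J) ⊇ FOLLOW(S) = {$}; in E→end J E, J is followed by E with FIRST {λ, end}; in E→end J E, the suffix after J is nullable, so FOLLOW(J) ⊇ FOLLOW(E) = {$, end, num}. Thus FOLLOW(J) = {$, end, num}.

{$, end, num}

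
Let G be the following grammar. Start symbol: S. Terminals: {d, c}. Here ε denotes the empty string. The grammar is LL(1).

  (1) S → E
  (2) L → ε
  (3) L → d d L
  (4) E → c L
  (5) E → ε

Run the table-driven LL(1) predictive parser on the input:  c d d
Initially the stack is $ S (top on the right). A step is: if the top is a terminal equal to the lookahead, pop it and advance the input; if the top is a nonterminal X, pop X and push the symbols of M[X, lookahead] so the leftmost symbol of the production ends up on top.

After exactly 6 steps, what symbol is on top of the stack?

L

     Stack    Input    Action
  1  $ S      c d d $  expand S → E
  2  $ E      c d d $  expand E → c L
  3  $ L c    c d d $  match c
  4  $ L      d d $    expand L → d d L
  5  $ L d d  d d $    match d
  6  $ L d    d $      match d
Stack after step 6: $ L (top = L).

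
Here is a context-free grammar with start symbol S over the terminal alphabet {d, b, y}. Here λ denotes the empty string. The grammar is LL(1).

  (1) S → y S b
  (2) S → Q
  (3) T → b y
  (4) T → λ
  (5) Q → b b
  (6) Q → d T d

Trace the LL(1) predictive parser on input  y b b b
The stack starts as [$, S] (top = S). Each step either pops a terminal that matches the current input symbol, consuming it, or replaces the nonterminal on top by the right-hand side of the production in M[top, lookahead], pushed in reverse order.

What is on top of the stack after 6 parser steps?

     Stack    Input      Action
  1  $ S      y b b b $  expand S → y S b
  2  $ b S y  y b b b $  match y
  3  $ b S    b b b $    expand S → Q
  4  $ b Q    b b b $    expand Q → b b
  5  $ b b b  b b b $    match b
  6  $ b b    b b $      match b
Stack after step 6: $ b (top = b).

b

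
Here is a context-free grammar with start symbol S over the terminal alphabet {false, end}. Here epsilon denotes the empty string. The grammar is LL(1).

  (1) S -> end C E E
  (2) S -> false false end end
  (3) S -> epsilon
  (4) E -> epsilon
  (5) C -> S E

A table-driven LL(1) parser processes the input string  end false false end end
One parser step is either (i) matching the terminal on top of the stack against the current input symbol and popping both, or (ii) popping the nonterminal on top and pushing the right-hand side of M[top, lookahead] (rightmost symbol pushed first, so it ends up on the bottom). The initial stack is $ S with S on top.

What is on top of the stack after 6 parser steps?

end

     Stack                        Input                      Action
  1  $ S                          end false false end end $  expand S -> end C E E
  2  $ E E C end                  end false false end end $  match end
  3  $ E E C                      false false end end $      expand C -> S E
  4  $ E E E S                    false false end end $      expand S -> false false end end
  5  $ E E E end end false false  false false end end $      match false
  6  $ E E E end end false        false end end $            match false
Stack after step 6: $ E E E end end (top = end).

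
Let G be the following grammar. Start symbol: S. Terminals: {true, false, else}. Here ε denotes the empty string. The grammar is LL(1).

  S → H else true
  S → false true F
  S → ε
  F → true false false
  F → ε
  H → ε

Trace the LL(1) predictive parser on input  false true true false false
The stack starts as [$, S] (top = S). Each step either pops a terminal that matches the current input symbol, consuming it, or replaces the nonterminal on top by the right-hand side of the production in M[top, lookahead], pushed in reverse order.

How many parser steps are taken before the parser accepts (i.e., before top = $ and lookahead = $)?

     Stack               Input                          Action
  1  $ S                 false true true false false $  expand S → false true F
  2  $ F true false      false true true false false $  match false
  3  $ F true            true true false false $        match true
  4  $ F                 true false false $             expand F → true false false
  5  $ false false true  true false false $             match true
  6  $ false false       false false $                  match false
  7  $ false             false $                        match false
Accept reached after 7 steps.

7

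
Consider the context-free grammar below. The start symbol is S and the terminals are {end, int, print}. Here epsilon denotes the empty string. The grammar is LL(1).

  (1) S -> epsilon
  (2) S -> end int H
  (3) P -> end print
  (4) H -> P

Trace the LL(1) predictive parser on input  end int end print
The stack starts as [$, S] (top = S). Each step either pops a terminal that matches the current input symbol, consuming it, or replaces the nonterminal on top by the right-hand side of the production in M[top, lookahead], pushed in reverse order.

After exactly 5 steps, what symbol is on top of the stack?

     Stack        Input                Action
  1  $ S          end int end print $  expand S -> end int H
  2  $ H int end  end int end print $  match end
  3  $ H int      int end print $      match int
  4  $ H          end print $          expand H -> P
  5  $ P          end print $          expand P -> end print
Stack after step 5: $ print end (top = end).

end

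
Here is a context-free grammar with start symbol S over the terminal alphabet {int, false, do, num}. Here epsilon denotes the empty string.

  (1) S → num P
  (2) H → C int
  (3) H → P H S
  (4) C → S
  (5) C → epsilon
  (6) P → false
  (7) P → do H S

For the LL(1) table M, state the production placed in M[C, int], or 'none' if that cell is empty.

FIRST(S): from S→num P we get {num}. So FIRST(S) = {num}.
FIRST(P): from P→false we get {false}; from P→do H S we get {do}. So FIRST(P) = {do, false}.
FIRST(C): from C→S we get {num}; from C→epsilon we get {epsilon}. So FIRST(C) = {epsilon, num}.
FIRST(H): from H→C int we get {int, num}; from H→P H S we get {do, false}. So FIRST(H) = {do, false, int, num}.
FOLLOW(S) includes $ since S is the start symbol.
FOLLOW(C): in H→C int, C is followed by int with FIRST {int}. Thus FOLLOW(C) = {int}.
For C → S: FIRST(S) = {num}, so it goes in M[C, t] for t ∈ {num}.
For C → epsilon: FIRST(epsilon) = {epsilon}, so it goes in M[C, t] for t ∈ {}; since epsilon ∈ FIRST, also for every t ∈ FOLLOW(C) = {int}.

C → epsilon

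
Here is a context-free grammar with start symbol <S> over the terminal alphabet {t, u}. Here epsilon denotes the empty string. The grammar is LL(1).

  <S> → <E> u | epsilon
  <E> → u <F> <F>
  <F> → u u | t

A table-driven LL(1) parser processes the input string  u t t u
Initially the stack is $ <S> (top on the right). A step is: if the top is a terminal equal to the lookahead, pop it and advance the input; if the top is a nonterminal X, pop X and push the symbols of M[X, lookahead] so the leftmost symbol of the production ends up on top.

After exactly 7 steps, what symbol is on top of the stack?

step 1: stack=$ <S>  input=u t t u $  — expand <S> → <E> u
step 2: stack=$ u <E>  input=u t t u $  — expand <E> → u <F> <F>
step 3: stack=$ u <F> <F> u  input=u t t u $  — match u
step 4: stack=$ u <F> <F>  input=t t u $  — expand <F> → t
step 5: stack=$ u <F> t  input=t t u $  — match t
step 6: stack=$ u <F>  input=t u $  — expand <F> → t
step 7: stack=$ u t  input=t u $  — match t
Stack after step 7: $ u (top = u).

u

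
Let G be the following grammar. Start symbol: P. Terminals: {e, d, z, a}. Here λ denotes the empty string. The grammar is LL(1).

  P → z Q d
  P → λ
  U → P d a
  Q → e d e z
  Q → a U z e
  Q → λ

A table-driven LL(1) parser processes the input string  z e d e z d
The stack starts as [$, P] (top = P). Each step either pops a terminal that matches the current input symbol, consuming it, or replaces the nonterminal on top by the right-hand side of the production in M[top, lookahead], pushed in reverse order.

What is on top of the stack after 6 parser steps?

     Stack        Input          Action
  1  $ P          z e d e z d $  expand P → z Q d
  2  $ d Q z      z e d e z d $  match z
  3  $ d Q        e d e z d $    expand Q → e d e z
  4  $ d z e d e  e d e z d $    match e
  5  $ d z e d    d e z d $      match d
  6  $ d z e      e z d $        match e
Stack after step 6: $ d z (top = z).

z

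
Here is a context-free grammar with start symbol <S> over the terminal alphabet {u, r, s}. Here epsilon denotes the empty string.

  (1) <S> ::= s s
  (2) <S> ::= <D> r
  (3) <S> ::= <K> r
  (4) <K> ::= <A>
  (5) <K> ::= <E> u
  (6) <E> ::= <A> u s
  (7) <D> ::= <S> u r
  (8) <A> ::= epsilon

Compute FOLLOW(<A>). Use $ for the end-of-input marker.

{r, u}

FIRST(<A>): from <A>::=epsilon we get {epsilon}. So FIRST(<A>) = {epsilon}.
FIRST(<E>): from <E>::=<A> u s we get {u}. So FIRST(<E>) = {u}.
FIRST(<K>): from <K>::=<A> we get {epsilon}; from <K>::=<E> u we get {u}. So FIRST(<K>) = {epsilon, u}.
FIRST(<S>): from <S>::=s s we get {s}; from <S>::=<D> r we get {r, s, u}; from <S>::=<K> r we get {r, u}. So FIRST(<S>) = {r, s, u}.
FIRST(<D>): from <D>::=<S> u r we get {r, s, u}. So FIRST(<D>) = {r, s, u}.
FOLLOW(<S>) includes $ since <S> is the start symbol.
FOLLOW(<S>): in <D>::=<S> u r, <S> is followed by u r with FIRST {u}. Thus FOLLOW(<S>) = {$, u}.
FOLLOW(<K>): in <S>::=<K> r, <K> is followed by r with FIRST {r}. Thus FOLLOW(<K>) = {r}.
FOLLOW(<E>): in <K>::=<E> u, <E> is followed by u with FIRST {u}. Thus FOLLOW(<E>) = {u}.
FOLLOW(<D>): in <S>::=<D> r, <D> is followed by r with FIRST {r}. Thus FOLLOW(<D>) = {r}.
FOLLOW(<A>): in <K>::=<A>, the suffix after <A> is empty, so FOLLOW(<A>) ⊇ FOLLOW(<K>) = {r}; in <E>::=<A> u s, <A> is followed by u s with FIRST {u}. Thus FOLLOW(<A>) = {r, u}.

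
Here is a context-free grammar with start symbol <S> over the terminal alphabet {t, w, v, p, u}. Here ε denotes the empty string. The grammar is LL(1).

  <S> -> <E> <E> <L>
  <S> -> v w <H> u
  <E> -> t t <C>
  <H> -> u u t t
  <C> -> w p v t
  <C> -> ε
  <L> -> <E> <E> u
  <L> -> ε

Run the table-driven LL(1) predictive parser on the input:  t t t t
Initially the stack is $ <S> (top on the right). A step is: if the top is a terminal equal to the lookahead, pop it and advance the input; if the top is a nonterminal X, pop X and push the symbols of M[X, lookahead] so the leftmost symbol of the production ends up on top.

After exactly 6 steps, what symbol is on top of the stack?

t

     Stack              Input      Action
  1  $ <S>              t t t t $  expand <S> -> <E> <E> <L>
  2  $ <L> <E> <E>      t t t t $  expand <E> -> t t <C>
  3  $ <L> <E> <C> t t  t t t t $  match t
  4  $ <L> <E> <C> t    t t t $    match t
  5  $ <L> <E> <C>      t t $      expand <C> -> ε
  6  $ <L> <E>          t t $      expand <E> -> t t <C>
Stack after step 6: $ <L> <C> t t (top = t).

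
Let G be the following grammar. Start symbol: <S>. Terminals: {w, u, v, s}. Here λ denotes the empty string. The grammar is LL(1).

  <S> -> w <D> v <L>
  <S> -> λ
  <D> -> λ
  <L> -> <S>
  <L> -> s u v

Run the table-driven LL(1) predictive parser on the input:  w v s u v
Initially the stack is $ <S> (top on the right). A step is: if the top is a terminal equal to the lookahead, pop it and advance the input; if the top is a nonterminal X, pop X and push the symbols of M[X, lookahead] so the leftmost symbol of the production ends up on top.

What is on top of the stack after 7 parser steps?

v

     Stack          Input        Action
  1  $ <S>          w v s u v $  expand <S> -> w <D> v <L>
  2  $ <L> v <D> w  w v s u v $  match w
  3  $ <L> v <D>    v s u v $    expand <D> -> λ
  4  $ <L> v        v s u v $    match v
  5  $ <L>          s u v $      expand <L> -> s u v
  6  $ v u s        s u v $      match s
  7  $ v u          u v $        match u
Stack after step 7: $ v (top = v).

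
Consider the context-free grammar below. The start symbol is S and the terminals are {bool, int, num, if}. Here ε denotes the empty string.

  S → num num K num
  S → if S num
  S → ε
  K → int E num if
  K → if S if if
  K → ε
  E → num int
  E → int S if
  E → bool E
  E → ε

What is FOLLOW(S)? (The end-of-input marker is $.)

{$, if, num}

FIRST(S) = {ε, if, num}
FIRST(K) = {ε, if, int}
FIRST(E) = {ε, bool, int, num}
FOLLOW(S) includes $ since S is the start symbol.
FOLLOW(S): in S→if S num, S is followed by num with FIRST {num}; in K→if S if if, S is followed by if if with FIRST {if}; in E→int S if, S is followed by if with FIRST {if}. Thus FOLLOW(S) = {$, if, num}.
FOLLOW(K): in S→num num K num, K is followed by num with FIRST {num}. Thus FOLLOW(K) = {num}.
FOLLOW(E): in K→int E num if, E is followed by num if with FIRST {num}; in E→bool E, the suffix after E is empty (adds nothing new). Thus FOLLOW(E) = {num}.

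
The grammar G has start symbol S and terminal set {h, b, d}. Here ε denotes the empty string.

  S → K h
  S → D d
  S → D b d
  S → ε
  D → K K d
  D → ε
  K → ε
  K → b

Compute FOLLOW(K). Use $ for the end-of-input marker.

FIRST(K): from K→ε we get {ε}; from K→b we get {b}. So FIRST(K) = {ε, b}.
FIRST(D): from D→K K d we get {b, d}; from D→ε we get {ε}. So FIRST(D) = {ε, b, d}.
FIRST(S): from S→K h we get {b, h}; from S→D d we get {b, d}; from S→D b d we get {b, d}; from S→ε we get {ε}. So FIRST(S) = {ε, b, d, h}.
FOLLOW(S) includes $ since S is the start symbol.
FOLLOW(S): S appears on no right-hand side. Thus FOLLOW(S) = {$}.
FOLLOW(D): in S→D d, D is followed by d with FIRST {d}; in S→D b d, D is followed by b d with FIRST {b}. Thus FOLLOW(D) = {b, d}.
FOLLOW(K): in S→K h, K is followed by h with FIRST {h}; in D→K K d (occurrence 1), K is followed by K d with FIRST {b, d}; in D→K K d (occurrence 2), K is followed by d with FIRST {d}. Thus FOLLOW(K) = {b, d, h}.

{b, d, h}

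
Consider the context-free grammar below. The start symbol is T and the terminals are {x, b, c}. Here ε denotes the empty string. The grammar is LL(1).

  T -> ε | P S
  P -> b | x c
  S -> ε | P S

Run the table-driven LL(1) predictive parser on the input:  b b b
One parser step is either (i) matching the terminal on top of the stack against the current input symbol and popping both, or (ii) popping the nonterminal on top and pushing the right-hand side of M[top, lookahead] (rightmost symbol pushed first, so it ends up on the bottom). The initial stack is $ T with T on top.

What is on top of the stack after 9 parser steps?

     Stack  Input    Action
  1  $ T    b b b $  expand T -> P S
  2  $ S P  b b b $  expand P -> b
  3  $ S b  b b b $  match b
  4  $ S    b b $    expand S -> P S
  5  $ S P  b b $    expand P -> b
  6  $ S b  b b $    match b
  7  $ S    b $      expand S -> P S
  8  $ S P  b $      expand P -> b
  9  $ S b  b $      match b
Stack after step 9: $ S (top = S).

S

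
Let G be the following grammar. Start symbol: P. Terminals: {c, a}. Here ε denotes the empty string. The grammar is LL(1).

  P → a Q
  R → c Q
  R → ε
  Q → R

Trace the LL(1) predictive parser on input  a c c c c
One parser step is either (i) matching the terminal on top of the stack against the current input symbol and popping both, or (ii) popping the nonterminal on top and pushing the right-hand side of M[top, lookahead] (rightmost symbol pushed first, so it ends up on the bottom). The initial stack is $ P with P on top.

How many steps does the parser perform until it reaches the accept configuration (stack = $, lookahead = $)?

16

      Stack  Input        Action
   1  $ P    a c c c c $  expand P → a Q
   2  $ Q a  a c c c c $  match a
   3  $ Q    c c c c $    expand Q → R
   4  $ R    c c c c $    expand R → c Q
   5  $ Q c  c c c c $    match c
   6  $ Q    c c c $      expand Q → R
   7  $ R    c c c $      expand R → c Q
   8  $ Q c  c c c $      match c
   9  $ Q    c c $        expand Q → R
  10  $ R    c c $        expand R → c Q
  11  $ Q c  c c $        match c
  12  $ Q    c $          expand Q → R
  13  $ R    c $          expand R → c Q
  14  $ Q c  c $          match c
  15  $ Q    $            expand Q → R
  16  $ R    $            expand R → ε
Accept reached after 16 steps.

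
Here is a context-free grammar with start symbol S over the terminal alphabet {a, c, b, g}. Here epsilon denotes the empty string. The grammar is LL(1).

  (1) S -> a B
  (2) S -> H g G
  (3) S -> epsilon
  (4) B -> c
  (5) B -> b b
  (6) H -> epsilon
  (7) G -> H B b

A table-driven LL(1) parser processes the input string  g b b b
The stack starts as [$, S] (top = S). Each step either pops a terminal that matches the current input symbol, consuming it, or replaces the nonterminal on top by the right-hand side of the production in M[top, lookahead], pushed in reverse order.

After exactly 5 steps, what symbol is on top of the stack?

B

     Stack    Input      Action
  1  $ S      g b b b $  expand S -> H g G
  2  $ G g H  g b b b $  expand H -> epsilon
  3  $ G g    g b b b $  match g
  4  $ G      b b b $    expand G -> H B b
  5  $ b B H  b b b $    expand H -> epsilon
Stack after step 5: $ b B (top = B).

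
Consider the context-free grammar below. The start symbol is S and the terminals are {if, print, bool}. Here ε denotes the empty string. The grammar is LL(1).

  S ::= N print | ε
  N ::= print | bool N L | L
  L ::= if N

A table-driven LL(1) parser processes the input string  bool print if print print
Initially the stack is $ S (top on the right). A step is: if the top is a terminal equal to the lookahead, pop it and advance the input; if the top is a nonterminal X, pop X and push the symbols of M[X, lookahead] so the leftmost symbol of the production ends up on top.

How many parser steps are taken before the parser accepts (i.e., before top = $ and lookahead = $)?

      Stack             Input                        Action
   1  $ S               bool print if print print $  expand S ::= N print
   2  $ print N         bool print if print print $  expand N ::= bool N L
   3  $ print L N bool  bool print if print print $  match bool
   4  $ print L N       print if print print $       expand N ::= print
   5  $ print L print   print if print print $       match print
   6  $ print L         if print print $             expand L ::= if N
   7  $ print N if      if print print $             match if
   8  $ print N         print print $                expand N ::= print
   9  $ print print     print print $                match print
  10  $ print           print $                      match print
Accept reached after 10 steps.

10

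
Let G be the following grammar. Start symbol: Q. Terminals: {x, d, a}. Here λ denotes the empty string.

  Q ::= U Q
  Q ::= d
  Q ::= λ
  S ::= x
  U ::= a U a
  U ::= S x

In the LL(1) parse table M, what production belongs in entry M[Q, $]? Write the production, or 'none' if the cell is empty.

FIRST(S): from S::=x we get {x}. So FIRST(S) = {x}.
FIRST(U): from U::=a U a we get {a}; from U::=S x we get {x}. So FIRST(U) = {a, x}.
FIRST(Q): from Q::=U Q we get {a, x}; from Q::=d we get {d}; from Q::=λ we get {λ}. So FIRST(Q) = {λ, a, d, x}.
FOLLOW(Q) includes $ since Q is the start symbol.
FOLLOW(Q): in Q::=U Q, the suffix after Q is empty (adds nothing new). Thus FOLLOW(Q) = {$}.
For Q ::= U Q: FIRST(U Q) = {a, x}, so it goes in M[Q, t] for t ∈ {a, x}.
For Q ::= d: FIRST(d) = {d}, so it goes in M[Q, t] for t ∈ {d}.
For Q ::= λ: FIRST(λ) = {λ}, so it goes in M[Q, t] for t ∈ {}; since λ ∈ FIRST, also for every t ∈ FOLLOW(Q) = {$}.

Q ::= λ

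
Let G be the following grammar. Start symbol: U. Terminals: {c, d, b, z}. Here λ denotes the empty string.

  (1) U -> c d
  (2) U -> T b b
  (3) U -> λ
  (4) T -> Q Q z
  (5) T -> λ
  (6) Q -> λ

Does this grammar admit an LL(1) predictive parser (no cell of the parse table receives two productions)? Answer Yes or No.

FIRST(U) = {λ, b, c, z}
FIRST(T) = {λ, z}
FIRST(Q) = {λ}
FOLLOW(U) = {$}
FOLLOW(T) = {b}
FOLLOW(Q) = {z}
Each cell of M receives at most one production.

Yes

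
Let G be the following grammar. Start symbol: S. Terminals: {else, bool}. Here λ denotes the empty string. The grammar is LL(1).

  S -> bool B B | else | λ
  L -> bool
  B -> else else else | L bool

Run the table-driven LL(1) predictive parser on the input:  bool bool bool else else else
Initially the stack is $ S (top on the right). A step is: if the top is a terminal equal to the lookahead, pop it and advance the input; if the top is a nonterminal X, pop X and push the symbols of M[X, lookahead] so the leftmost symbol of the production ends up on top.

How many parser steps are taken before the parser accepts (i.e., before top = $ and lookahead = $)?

10

step 1: stack=$ S  input=bool bool bool else else else $  — expand S -> bool B B
step 2: stack=$ B B bool  input=bool bool bool else else else $  — match bool
step 3: stack=$ B B  input=bool bool else else else $  — expand B -> L bool
step 4: stack=$ B bool L  input=bool bool else else else $  — expand L -> bool
step 5: stack=$ B bool bool  input=bool bool else else else $  — match bool
step 6: stack=$ B bool  input=bool else else else $  — match bool
step 7: stack=$ B  input=else else else $  — expand B -> else else else
step 8: stack=$ else else else  input=else else else $  — match else
step 9: stack=$ else else  input=else else $  — match else
step 10: stack=$ else  input=else $  — match else
Accept reached after 10 steps.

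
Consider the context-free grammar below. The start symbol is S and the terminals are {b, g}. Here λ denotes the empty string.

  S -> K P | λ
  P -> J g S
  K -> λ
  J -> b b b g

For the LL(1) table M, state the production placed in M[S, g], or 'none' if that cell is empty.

none

FIRST(K) = {λ}
FIRST(J) = {b}
FIRST(P) = {b}  (via J g S)
FIRST(S) = {λ, b}  (via K P)
FOLLOW(S) includes $ since S is the start symbol.
FOLLOW(S): in P->J g S, the suffix after S is empty, so FOLLOW(S) ⊇ FOLLOW(P) = {$}. Thus FOLLOW(S) = {$}.
FOLLOW(P): in S->K P, the suffix after P is empty, so FOLLOW(P) ⊇ FOLLOW(S) = {$}. Thus FOLLOW(P) = {$}.
For S -> K P: FIRST(K P) = {b}, so it goes in M[S, t] for t ∈ {b}.
For S -> λ: FIRST(λ) = {λ}, so it goes in M[S, t] for t ∈ {}; since λ ∈ FIRST, also for every t ∈ FOLLOW(S) = {$}.
None of these place a production in M[S, g].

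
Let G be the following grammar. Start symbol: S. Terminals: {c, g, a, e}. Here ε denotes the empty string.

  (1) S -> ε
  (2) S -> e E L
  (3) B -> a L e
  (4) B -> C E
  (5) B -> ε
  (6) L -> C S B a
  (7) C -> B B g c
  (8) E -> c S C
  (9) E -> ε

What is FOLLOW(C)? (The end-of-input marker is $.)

FIRST(S) = {ε, e}
FIRST(E) = {ε, c}
FIRST(B) = {ε, a, g}  (via C E)
FIRST(C) = {a, g}  (via B B g c)
FIRST(L) = {a, g}  (via C S B a)
FOLLOW(S) includes $ since S is the start symbol.
FOLLOW(S): in L->C S B a, S is followed by B a with FIRST {a, g}; in E->c S C, S is followed by C with FIRST {a, g}. Thus FOLLOW(S) = {$, a, g}.
FOLLOW(B): in L->C S B a, B is followed by a with FIRST {a}; in C->B B g c (occurrence 1), B is followed by B g c with FIRST {a, g}; in C->B B g c (occurrence 2), B is followed by g c with FIRST {g}. Thus FOLLOW(B) = {a, g}.
FOLLOW(L): in S->e E L, the suffix after L is empty, so FOLLOW(L) ⊇ FOLLOW(S) = {$, a, g}; in B->a L e, L is followed by e with FIRST {e}. Thus FOLLOW(L) = {$, a, e, g}.
FOLLOW(E): in S->e E L, E is followed by L with FIRST {a, g}; in B->C E, the suffix after E is empty, so FOLLOW(E) ⊇ FOLLOW(B) = {a, g}. Thus FOLLOW(E) = {a, g}.
FOLLOW(C): in B->C E, C is followed by E with FIRST {ε, c}; in B->C E, the suffix after C is nullable, so FOLLOW(C) ⊇ FOLLOW(B) = {a, g}; in L->C S B a, C is followed by S B a with FIRST {a, e, g}; in E->c S C, the suffix after C is empty, so FOLLOW(C) ⊇ FOLLOW(E) = {a, g}. Thus FOLLOW(C) = {a, c, e, g}.

{a, c, e, g}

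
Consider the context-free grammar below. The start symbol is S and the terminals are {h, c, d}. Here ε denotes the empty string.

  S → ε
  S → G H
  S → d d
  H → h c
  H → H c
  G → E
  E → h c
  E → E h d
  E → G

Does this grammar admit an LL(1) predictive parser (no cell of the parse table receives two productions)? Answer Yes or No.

No

FIRST(S) = {ε, d, h}
FIRST(H) = {h}
FIRST(G) = {h}
FIRST(E) = {h}
FOLLOW(S) = {$}
FOLLOW(H) = {$, c}
FOLLOW(G) = {h}
FOLLOW(E) = {h}
Cell M[E, h] receives both E → h c and E → E h d and E → G — the grammar is not LL(1).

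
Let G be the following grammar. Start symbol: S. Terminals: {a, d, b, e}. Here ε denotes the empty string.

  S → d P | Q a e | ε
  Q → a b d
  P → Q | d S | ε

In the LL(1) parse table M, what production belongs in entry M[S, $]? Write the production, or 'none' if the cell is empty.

S → ε

FIRST(Q) = {a}
FIRST(S) = {ε, a, d}  (via Q a e)
FIRST(P) = {ε, a, d}  (via Q)
FOLLOW(S) includes $ since S is the start symbol.
FOLLOW(S): in P→d S, the suffix after S is empty, so FOLLOW(S) ⊇ FOLLOW(P) = {$}. Thus FOLLOW(S) = {$}.
FOLLOW(P): in S→d P, the suffix after P is empty, so FOLLOW(P) ⊇ FOLLOW(S) = {$}. Thus FOLLOW(P) = {$}.
For S → d P: FIRST(d P) = {d}, so it goes in M[S, t] for t ∈ {d}.
For S → Q a e: FIRST(Q a e) = {a}, so it goes in M[S, t] for t ∈ {a}.
For S → ε: FIRST(ε) = {ε}, so it goes in M[S, t] for t ∈ {}; since ε ∈ FIRST, also for every t ∈ FOLLOW(S) = {$}.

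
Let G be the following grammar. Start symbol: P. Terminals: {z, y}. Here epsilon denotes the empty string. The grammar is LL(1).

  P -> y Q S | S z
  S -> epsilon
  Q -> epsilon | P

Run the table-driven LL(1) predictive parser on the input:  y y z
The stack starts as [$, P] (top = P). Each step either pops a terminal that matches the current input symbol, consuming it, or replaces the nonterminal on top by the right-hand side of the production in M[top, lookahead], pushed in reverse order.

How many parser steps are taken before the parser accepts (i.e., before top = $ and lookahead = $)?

11

      Stack      Input    Action
   1  $ P        y y z $  expand P -> y Q S
   2  $ S Q y    y y z $  match y
   3  $ S Q      y z $    expand Q -> P
   4  $ S P      y z $    expand P -> y Q S
   5  $ S S Q y  y z $    match y
   6  $ S S Q    z $      expand Q -> P
   7  $ S S P    z $      expand P -> S z
   8  $ S S z S  z $      expand S -> epsilon
   9  $ S S z    z $      match z
  10  $ S S      $        expand S -> epsilon
  11  $ S        $        expand S -> epsilon
Accept reached after 11 steps.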